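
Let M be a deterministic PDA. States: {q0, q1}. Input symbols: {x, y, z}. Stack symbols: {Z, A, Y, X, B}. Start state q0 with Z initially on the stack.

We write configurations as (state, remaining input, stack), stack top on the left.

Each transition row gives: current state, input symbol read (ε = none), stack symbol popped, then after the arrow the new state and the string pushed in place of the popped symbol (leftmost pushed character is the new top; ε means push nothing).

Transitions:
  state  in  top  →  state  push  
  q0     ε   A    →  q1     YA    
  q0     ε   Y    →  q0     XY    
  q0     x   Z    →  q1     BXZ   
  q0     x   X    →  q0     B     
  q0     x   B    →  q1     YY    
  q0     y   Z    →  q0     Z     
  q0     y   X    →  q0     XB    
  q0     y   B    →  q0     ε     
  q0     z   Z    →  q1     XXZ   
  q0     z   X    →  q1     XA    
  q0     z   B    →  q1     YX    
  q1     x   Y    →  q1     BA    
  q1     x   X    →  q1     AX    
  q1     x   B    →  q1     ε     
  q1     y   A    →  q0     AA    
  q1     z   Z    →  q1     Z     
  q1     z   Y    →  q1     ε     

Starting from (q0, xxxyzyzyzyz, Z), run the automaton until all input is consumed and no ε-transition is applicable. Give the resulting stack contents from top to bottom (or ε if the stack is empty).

(q0, xxxyzyzyzyz, Z)
  read x, top Z: go to q1, push BXZ → (q1, xxyzyzyzyz, BXZ)
  read x, top B: go to q1, push ε → (q1, xyzyzyzyz, XZ)
  read x, top X: go to q1, push AX → (q1, yzyzyzyz, AXZ)
  read y, top A: go to q0, push AA → (q0, zyzyzyz, AAXZ)
  ε-move, top A: go to q1, push YA → (q1, zyzyzyz, YAAXZ)
  read z, top Y: go to q1, push ε → (q1, yzyzyz, AAXZ)
  read y, top A: go to q0, push AA → (q0, zyzyz, AAAXZ)
  ε-move, top A: go to q1, push YA → (q1, zyzyz, YAAAXZ)
  read z, top Y: go to q1, push ε → (q1, yzyz, AAAXZ)
  read y, top A: go to q0, push AA → (q0, zyz, AAAAXZ)
  ε-move, top A: go to q1, push YA → (q1, zyz, YAAAAXZ)
  read z, top Y: go to q1, push ε → (q1, yz, AAAAXZ)
  read y, top A: go to q0, push AA → (q0, z, AAAAAXZ)
  ε-move, top A: go to q1, push YA → (q1, z, YAAAAAXZ)
  read z, top Y: go to q1, push ε → (q1, ε, AAAAAXZ)
All input consumed in state q1 with stack AAAAAXZ.

AAAAAXZ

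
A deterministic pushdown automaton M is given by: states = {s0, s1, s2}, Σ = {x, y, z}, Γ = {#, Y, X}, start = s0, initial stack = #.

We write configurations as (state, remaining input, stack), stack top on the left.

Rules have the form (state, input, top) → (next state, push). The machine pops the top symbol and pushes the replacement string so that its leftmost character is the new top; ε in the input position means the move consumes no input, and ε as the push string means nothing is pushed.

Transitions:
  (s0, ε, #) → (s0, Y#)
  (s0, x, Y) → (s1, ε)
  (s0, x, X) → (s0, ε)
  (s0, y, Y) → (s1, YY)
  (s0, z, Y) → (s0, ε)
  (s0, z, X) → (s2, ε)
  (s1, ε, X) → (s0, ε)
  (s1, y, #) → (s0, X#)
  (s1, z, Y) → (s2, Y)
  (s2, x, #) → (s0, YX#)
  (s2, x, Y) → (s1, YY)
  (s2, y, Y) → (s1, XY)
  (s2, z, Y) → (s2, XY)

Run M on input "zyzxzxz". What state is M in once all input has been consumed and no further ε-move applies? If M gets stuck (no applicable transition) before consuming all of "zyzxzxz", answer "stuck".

s2

(s0, zyzxzxz, #) ⊢ (s0, zyzxzxz, Y#) ⊢ (s0, yzxzxz, #) ⊢ (s0, yzxzxz, Y#) ⊢ (s1, zxzxz, YY#) ⊢ (s2, xzxz, YY#) ⊢ (s1, zxz, YYY#) ⊢ (s2, xz, YYY#) ⊢ (s1, z, YYYY#) ⊢ (s2, ε, YYYY#)
All input consumed; M is in state s2.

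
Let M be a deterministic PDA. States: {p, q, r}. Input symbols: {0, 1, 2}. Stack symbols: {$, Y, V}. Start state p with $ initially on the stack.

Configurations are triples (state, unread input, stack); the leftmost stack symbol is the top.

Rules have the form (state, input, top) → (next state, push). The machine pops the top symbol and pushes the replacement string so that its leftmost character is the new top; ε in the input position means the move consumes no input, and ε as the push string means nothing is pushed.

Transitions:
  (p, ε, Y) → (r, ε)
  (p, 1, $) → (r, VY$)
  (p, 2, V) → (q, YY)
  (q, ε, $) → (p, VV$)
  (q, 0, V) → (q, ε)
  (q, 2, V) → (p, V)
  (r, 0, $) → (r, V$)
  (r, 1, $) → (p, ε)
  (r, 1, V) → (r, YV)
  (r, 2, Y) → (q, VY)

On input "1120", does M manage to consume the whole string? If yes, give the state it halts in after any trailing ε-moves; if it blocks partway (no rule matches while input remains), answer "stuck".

q

(p, 1120, $)
  read 1, top $: go to r, push VY$ → (r, 120, VY$)
  read 1, top V: go to r, push YV → (r, 20, YVY$)
  read 2, top Y: go to q, push VY → (q, 0, VYVY$)
  read 0, top V: go to q, push ε → (q, ε, YVY$)
All input consumed; M is in state q.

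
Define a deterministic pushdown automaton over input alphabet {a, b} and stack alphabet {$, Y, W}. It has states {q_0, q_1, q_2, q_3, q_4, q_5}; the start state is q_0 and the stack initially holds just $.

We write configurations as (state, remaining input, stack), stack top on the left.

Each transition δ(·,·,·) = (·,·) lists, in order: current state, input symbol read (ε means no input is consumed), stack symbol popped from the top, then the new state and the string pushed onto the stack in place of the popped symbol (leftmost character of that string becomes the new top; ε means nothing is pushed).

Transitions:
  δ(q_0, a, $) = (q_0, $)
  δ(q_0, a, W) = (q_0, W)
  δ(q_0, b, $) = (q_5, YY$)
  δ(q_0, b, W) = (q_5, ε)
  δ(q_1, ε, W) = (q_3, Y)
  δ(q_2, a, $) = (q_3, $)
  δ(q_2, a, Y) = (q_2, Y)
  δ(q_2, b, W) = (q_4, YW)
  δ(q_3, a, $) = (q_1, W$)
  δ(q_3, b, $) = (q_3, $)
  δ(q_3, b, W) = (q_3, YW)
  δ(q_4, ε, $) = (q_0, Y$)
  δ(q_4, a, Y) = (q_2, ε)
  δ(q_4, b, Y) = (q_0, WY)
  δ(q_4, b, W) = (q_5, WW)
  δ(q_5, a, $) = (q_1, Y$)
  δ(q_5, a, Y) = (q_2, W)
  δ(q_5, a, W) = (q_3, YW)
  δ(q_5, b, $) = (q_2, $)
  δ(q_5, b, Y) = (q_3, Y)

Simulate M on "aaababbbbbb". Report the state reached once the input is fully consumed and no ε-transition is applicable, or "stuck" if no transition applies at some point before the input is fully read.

(q_0, aaababbbbbb, $)
  read a, top $: go to q_0, push $ → (q_0, aababbbbbb, $)
  read a, top $: go to q_0, push $ → (q_0, ababbbbbb, $)
  read a, top $: go to q_0, push $ → (q_0, babbbbbb, $)
  read b, top $: go to q_5, push YY$ → (q_5, abbbbbb, YY$)
  read a, top Y: go to q_2, push W → (q_2, bbbbbb, WY$)
  read b, top W: go to q_4, push YW → (q_4, bbbbb, YWY$)
  read b, top Y: go to q_0, push WY → (q_0, bbbb, WYWY$)
  read b, top W: go to q_5, push ε → (q_5, bbb, YWY$)
  read b, top Y: go to q_3, push Y → (q_3, bb, YWY$)
No transition for (q_3, b, top Y); M blocks with input bb remaining.

stuck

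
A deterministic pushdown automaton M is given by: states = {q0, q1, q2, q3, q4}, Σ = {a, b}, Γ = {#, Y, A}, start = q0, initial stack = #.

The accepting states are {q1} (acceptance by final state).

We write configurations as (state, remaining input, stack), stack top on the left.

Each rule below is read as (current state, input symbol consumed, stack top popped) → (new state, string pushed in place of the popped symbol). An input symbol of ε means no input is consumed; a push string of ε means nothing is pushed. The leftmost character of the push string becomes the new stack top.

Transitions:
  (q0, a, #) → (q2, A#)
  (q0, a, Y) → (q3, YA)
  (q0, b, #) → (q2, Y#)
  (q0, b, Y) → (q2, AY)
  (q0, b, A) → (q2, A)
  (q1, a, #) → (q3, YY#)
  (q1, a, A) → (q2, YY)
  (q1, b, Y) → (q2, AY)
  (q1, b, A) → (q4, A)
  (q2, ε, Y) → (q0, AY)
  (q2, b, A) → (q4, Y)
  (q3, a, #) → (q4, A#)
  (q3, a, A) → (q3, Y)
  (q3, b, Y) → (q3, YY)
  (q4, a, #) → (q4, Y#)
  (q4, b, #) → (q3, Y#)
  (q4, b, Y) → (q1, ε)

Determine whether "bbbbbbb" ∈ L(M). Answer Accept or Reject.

Accept

(q0, bbbbbbb, #) ⊢ (q2, bbbbbb, Y#) ⊢ (q0, bbbbbb, AY#) ⊢ (q2, bbbbb, AY#) ⊢ (q4, bbbb, YY#) ⊢ (q1, bbb, Y#) ⊢ (q2, bb, AY#) ⊢ (q4, b, YY#) ⊢ (q1, ε, Y#)
All input consumed; state q1 ∈ F.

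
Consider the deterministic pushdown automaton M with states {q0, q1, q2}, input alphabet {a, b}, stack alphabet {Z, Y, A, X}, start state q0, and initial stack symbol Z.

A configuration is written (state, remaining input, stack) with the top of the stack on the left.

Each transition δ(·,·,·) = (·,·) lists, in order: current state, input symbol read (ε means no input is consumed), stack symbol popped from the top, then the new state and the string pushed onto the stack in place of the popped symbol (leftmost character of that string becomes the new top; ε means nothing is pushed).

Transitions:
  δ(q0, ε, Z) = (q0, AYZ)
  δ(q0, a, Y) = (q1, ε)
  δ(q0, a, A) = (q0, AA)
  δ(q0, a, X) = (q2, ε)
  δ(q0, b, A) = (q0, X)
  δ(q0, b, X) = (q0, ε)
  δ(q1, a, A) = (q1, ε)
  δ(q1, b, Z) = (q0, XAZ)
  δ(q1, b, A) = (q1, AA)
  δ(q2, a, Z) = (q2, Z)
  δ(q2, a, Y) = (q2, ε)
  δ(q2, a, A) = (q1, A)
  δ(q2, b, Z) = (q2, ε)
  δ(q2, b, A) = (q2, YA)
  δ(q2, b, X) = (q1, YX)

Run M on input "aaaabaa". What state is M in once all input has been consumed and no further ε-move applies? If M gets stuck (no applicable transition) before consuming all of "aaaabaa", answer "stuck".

(q0, aaaabaa, Z)
  ε-move, top Z: go to q0, push AYZ → (q0, aaaabaa, AYZ)
  read a, top A: go to q0, push AA → (q0, aaabaa, AAYZ)
  read a, top A: go to q0, push AA → (q0, aabaa, AAAYZ)
  read a, top A: go to q0, push AA → (q0, abaa, AAAAYZ)
  read a, top A: go to q0, push AA → (q0, baa, AAAAAYZ)
  read b, top A: go to q0, push X → (q0, aa, XAAAAYZ)
  read a, top X: go to q2, push ε → (q2, a, AAAAYZ)
  read a, top A: go to q1, push A → (q1, ε, AAAAYZ)
All input consumed; M is in state q1.

q1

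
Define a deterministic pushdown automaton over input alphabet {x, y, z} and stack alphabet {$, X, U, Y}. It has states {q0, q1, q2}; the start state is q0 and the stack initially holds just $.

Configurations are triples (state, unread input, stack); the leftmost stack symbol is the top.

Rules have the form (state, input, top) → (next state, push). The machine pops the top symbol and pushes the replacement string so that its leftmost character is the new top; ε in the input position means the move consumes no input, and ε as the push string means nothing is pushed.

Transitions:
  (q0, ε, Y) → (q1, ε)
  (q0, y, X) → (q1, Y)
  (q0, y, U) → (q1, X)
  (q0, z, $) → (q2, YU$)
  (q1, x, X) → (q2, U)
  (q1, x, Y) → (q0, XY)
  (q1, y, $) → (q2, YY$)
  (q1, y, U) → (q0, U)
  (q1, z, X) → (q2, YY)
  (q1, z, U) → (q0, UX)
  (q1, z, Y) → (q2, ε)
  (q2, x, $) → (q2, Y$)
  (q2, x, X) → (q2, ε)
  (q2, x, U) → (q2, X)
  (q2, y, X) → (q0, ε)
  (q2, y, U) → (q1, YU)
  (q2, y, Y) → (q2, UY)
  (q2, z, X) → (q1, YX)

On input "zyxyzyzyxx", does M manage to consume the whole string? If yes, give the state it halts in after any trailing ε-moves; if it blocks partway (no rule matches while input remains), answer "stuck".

q2

(q0, zyxyzyzyxx, $)
  read z, top $: go to q2, push YU$ → (q2, yxyzyzyxx, YU$)
  read y, top Y: go to q2, push UY → (q2, xyzyzyxx, UYU$)
  read x, top U: go to q2, push X → (q2, yzyzyxx, XYU$)
  read y, top X: go to q0, push ε → (q0, zyzyxx, YU$)
  ε-move, top Y: go to q1, push ε → (q1, zyzyxx, U$)
  read z, top U: go to q0, push UX → (q0, yzyxx, UX$)
  read y, top U: go to q1, push X → (q1, zyxx, XX$)
  read z, top X: go to q2, push YY → (q2, yxx, YYX$)
  read y, top Y: go to q2, push UY → (q2, xx, UYYX$)
  read x, top U: go to q2, push X → (q2, x, XYYX$)
  read x, top X: go to q2, push ε → (q2, ε, YYX$)
All input consumed; M is in state q2.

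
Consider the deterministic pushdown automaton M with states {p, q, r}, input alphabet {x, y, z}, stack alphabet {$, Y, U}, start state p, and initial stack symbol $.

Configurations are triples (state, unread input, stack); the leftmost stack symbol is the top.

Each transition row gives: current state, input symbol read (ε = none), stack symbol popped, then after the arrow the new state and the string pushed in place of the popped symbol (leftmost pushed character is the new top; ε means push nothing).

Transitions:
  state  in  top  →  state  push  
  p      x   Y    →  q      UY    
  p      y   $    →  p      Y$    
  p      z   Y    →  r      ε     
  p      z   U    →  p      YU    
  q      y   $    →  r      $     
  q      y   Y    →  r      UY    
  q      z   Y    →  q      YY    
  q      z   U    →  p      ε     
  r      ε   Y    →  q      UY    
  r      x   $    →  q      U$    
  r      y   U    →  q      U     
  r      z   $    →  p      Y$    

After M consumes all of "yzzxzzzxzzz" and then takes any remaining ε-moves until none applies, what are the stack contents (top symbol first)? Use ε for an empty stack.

(p, yzzxzzzxzzz, $) ⊢ (p, zzxzzzxzzz, Y$) ⊢ (r, zxzzzxzzz, $) ⊢ (p, xzzzxzzz, Y$) ⊢ (q, zzzxzzz, UY$) ⊢ (p, zzxzzz, Y$) ⊢ (r, zxzzz, $) ⊢ (p, xzzz, Y$) ⊢ (q, zzz, UY$) ⊢ (p, zz, Y$) ⊢ (r, z, $) ⊢ (p, ε, Y$)
All input consumed in state p with stack Y$.

Y$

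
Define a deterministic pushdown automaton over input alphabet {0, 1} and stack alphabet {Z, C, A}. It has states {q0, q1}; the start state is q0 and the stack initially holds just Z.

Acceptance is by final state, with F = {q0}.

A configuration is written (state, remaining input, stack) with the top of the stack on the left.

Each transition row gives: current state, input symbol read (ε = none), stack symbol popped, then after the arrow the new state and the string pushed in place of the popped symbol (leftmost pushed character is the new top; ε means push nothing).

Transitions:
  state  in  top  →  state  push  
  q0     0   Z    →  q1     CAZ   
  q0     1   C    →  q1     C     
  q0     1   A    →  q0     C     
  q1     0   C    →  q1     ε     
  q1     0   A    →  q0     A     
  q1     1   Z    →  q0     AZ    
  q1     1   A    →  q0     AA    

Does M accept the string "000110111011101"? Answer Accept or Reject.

Accept

(q0, 000110111011101, Z)
  read 0, top Z: go to q1, push CAZ → (q1, 00110111011101, CAZ)
  read 0, top C: go to q1, push ε → (q1, 0110111011101, AZ)
  read 0, top A: go to q0, push A → (q0, 110111011101, AZ)
  read 1, top A: go to q0, push C → (q0, 10111011101, CZ)
  read 1, top C: go to q1, push C → (q1, 0111011101, CZ)
  read 0, top C: go to q1, push ε → (q1, 111011101, Z)
  read 1, top Z: go to q0, push AZ → (q0, 11011101, AZ)
  read 1, top A: go to q0, push C → (q0, 1011101, CZ)
  read 1, top C: go to q1, push C → (q1, 011101, CZ)
  read 0, top C: go to q1, push ε → (q1, 11101, Z)
  read 1, top Z: go to q0, push AZ → (q0, 1101, AZ)
  read 1, top A: go to q0, push C → (q0, 101, CZ)
  read 1, top C: go to q1, push C → (q1, 01, CZ)
  read 0, top C: go to q1, push ε → (q1, 1, Z)
  read 1, top Z: go to q0, push AZ → (q0, ε, AZ)
All input consumed; state q0 ∈ F.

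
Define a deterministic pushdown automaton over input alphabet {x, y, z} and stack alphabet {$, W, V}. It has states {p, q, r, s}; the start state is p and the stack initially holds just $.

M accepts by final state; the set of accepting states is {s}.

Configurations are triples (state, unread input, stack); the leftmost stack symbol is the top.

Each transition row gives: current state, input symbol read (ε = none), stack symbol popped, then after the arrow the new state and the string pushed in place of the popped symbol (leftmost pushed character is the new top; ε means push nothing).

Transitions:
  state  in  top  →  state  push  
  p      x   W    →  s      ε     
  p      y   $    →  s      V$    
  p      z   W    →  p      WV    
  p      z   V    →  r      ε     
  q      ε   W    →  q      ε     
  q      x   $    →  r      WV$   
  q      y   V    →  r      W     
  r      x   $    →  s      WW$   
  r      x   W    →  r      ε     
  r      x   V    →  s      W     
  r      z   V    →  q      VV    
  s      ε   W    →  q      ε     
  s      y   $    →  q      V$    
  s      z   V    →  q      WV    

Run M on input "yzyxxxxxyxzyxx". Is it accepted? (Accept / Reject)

Reject

(p, yzyxxxxxyxzyxx, $)
  read y, top $: go to s, push V$ → (s, zyxxxxxyxzyxx, V$)
  read z, top V: go to q, push WV → (q, yxxxxxyxzyxx, WV$)
  ε-move, top W: go to q, push ε → (q, yxxxxxyxzyxx, V$)
  read y, top V: go to r, push W → (r, xxxxxyxzyxx, W$)
  read x, top W: go to r, push ε → (r, xxxxyxzyxx, $)
  read x, top $: go to s, push WW$ → (s, xxxyxzyxx, WW$)
  ε-move, top W: go to q, push ε → (q, xxxyxzyxx, W$)
  ε-move, top W: go to q, push ε → (q, xxxyxzyxx, $)
  read x, top $: go to r, push WV$ → (r, xxyxzyxx, WV$)
  read x, top W: go to r, push ε → (r, xyxzyxx, V$)
  read x, top V: go to s, push W → (s, yxzyxx, W$)
  ε-move, top W: go to q, push ε → (q, yxzyxx, $)
No transition applies at (q, yxzyxx, $); input not fully consumed.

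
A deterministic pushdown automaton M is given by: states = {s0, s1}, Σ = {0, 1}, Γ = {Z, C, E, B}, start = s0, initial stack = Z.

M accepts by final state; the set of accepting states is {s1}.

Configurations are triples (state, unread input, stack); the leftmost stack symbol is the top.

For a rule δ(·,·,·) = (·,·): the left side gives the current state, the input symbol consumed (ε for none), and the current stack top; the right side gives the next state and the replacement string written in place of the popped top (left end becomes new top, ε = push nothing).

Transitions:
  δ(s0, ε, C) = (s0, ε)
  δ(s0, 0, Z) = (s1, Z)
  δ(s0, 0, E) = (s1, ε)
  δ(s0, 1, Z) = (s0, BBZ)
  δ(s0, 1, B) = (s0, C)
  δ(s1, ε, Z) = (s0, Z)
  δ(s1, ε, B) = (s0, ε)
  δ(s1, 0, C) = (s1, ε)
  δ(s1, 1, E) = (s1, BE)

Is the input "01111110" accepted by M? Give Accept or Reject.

(s0, 01111110, Z) ⊢ (s1, 1111110, Z) ⊢ (s0, 1111110, Z) ⊢ (s0, 111110, BBZ) ⊢ (s0, 11110, CBZ) ⊢ (s0, 11110, BZ) ⊢ (s0, 1110, CZ) ⊢ (s0, 1110, Z) ⊢ (s0, 110, BBZ) ⊢ (s0, 10, CBZ) ⊢ (s0, 10, BZ) ⊢ (s0, 0, CZ) ⊢ (s0, 0, Z) ⊢ (s1, ε, Z)
All input consumed; state s1 ∈ F.

Accept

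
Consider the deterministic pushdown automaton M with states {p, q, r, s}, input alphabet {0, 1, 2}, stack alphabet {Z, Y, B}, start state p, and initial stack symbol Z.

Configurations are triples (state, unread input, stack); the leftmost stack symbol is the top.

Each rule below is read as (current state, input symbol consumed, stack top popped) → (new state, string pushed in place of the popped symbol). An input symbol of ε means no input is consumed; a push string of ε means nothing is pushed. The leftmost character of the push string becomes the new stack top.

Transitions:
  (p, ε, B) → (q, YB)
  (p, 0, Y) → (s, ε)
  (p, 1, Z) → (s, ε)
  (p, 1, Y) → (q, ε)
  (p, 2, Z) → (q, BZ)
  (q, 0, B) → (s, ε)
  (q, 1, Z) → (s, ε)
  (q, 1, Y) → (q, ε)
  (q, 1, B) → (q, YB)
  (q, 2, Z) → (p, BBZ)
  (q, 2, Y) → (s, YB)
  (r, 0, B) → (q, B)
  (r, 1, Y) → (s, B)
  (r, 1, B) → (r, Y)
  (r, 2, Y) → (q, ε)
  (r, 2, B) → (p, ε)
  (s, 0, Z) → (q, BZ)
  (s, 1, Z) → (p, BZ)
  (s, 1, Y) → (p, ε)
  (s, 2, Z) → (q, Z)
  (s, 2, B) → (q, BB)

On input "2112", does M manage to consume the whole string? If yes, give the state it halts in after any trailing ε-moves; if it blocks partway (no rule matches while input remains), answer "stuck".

(p, 2112, Z) ⊢ (q, 112, BZ) ⊢ (q, 12, YBZ) ⊢ (q, 2, BZ)
No transition for (q, 2, top B); M blocks with input 2 remaining.

stuck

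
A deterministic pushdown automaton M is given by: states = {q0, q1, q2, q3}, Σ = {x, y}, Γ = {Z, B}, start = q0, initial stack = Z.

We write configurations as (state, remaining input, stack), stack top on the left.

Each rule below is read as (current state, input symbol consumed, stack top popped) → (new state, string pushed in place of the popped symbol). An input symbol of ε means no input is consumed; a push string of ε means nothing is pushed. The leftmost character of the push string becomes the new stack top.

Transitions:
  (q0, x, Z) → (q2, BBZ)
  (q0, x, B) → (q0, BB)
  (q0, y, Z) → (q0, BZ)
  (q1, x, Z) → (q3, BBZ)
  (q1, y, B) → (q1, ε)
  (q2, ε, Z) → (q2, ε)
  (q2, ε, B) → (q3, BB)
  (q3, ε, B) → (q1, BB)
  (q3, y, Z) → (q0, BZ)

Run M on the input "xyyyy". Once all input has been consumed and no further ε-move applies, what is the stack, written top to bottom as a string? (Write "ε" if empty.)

Z

(q0, xyyyy, Z) ⊢ (q2, yyyy, BBZ) ⊢ (q3, yyyy, BBBZ) ⊢ (q1, yyyy, BBBBZ) ⊢ (q1, yyy, BBBZ) ⊢ (q1, yy, BBZ) ⊢ (q1, y, BZ) ⊢ (q1, ε, Z)
All input consumed in state q1 with stack Z.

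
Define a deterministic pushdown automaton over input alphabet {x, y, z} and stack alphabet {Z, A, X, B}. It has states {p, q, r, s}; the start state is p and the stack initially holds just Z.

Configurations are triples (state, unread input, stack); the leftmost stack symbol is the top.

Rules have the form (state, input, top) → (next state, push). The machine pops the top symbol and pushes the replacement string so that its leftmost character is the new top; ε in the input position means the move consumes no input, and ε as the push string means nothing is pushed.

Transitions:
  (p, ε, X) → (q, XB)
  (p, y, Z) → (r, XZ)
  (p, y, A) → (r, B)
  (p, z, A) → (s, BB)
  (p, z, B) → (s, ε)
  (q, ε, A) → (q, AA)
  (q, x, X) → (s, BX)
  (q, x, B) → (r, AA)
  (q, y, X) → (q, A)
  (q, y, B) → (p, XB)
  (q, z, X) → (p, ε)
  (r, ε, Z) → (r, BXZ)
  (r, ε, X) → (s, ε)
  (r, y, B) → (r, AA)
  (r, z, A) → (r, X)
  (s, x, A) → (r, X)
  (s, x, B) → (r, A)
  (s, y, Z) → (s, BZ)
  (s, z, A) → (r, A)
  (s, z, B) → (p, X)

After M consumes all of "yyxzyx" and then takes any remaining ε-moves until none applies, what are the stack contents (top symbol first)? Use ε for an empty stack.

AZ

(p, yyxzyx, Z)
  read y, top Z: go to r, push XZ → (r, yxzyx, XZ)
  ε-move, top X: go to s, push ε → (s, yxzyx, Z)
  read y, top Z: go to s, push BZ → (s, xzyx, BZ)
  read x, top B: go to r, push A → (r, zyx, AZ)
  read z, top A: go to r, push X → (r, yx, XZ)
  ε-move, top X: go to s, push ε → (s, yx, Z)
  read y, top Z: go to s, push BZ → (s, x, BZ)
  read x, top B: go to r, push A → (r, ε, AZ)
All input consumed in state r with stack AZ.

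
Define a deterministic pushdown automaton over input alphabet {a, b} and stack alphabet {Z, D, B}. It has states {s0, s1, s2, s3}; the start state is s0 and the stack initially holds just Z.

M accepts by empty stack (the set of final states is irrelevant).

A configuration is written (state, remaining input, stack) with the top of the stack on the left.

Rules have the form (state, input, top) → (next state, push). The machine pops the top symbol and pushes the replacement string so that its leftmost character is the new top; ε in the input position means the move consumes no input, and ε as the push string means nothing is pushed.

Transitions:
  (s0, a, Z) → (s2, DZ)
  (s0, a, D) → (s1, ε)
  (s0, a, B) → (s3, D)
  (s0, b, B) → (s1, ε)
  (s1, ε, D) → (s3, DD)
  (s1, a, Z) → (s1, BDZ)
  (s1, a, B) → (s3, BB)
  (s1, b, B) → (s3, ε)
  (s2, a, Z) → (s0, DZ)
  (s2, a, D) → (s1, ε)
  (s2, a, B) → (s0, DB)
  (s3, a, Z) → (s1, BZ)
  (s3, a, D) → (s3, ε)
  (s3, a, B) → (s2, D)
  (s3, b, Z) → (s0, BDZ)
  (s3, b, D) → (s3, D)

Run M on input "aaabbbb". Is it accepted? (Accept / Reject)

Reject

(s0, aaabbbb, Z) ⊢ (s2, aabbbb, DZ) ⊢ (s1, abbbb, Z) ⊢ (s1, bbbb, BDZ) ⊢ (s3, bbb, DZ) ⊢ (s3, bb, DZ) ⊢ (s3, b, DZ) ⊢ (s3, ε, DZ)
All input consumed; stack is DZ, not empty, and no further ε-move applies.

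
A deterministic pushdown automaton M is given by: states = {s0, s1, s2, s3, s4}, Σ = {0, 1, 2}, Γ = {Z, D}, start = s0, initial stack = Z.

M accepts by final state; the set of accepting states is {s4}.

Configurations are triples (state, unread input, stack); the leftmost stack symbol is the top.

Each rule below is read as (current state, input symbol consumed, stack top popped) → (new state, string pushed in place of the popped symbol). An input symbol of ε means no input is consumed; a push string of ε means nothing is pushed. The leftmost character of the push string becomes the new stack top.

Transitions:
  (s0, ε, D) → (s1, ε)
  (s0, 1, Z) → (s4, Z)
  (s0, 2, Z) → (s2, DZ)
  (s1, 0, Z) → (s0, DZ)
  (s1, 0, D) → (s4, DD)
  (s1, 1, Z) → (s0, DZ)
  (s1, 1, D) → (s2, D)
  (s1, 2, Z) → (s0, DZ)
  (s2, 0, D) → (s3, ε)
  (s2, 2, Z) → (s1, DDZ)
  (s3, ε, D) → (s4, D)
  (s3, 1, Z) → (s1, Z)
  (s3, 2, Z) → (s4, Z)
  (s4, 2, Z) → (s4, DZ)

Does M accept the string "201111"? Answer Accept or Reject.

Reject

(s0, 201111, Z)
  read 2, top Z: go to s2, push DZ → (s2, 01111, DZ)
  read 0, top D: go to s3, push ε → (s3, 1111, Z)
  read 1, top Z: go to s1, push Z → (s1, 111, Z)
  read 1, top Z: go to s0, push DZ → (s0, 11, DZ)
  ε-move, top D: go to s1, push ε → (s1, 11, Z)
  read 1, top Z: go to s0, push DZ → (s0, 1, DZ)
  ε-move, top D: go to s1, push ε → (s1, 1, Z)
  read 1, top Z: go to s0, push DZ → (s0, ε, DZ)
  ε-move, top D: go to s1, push ε → (s1, ε, Z)
All input consumed; state s1 ∉ F and no further ε-move applies.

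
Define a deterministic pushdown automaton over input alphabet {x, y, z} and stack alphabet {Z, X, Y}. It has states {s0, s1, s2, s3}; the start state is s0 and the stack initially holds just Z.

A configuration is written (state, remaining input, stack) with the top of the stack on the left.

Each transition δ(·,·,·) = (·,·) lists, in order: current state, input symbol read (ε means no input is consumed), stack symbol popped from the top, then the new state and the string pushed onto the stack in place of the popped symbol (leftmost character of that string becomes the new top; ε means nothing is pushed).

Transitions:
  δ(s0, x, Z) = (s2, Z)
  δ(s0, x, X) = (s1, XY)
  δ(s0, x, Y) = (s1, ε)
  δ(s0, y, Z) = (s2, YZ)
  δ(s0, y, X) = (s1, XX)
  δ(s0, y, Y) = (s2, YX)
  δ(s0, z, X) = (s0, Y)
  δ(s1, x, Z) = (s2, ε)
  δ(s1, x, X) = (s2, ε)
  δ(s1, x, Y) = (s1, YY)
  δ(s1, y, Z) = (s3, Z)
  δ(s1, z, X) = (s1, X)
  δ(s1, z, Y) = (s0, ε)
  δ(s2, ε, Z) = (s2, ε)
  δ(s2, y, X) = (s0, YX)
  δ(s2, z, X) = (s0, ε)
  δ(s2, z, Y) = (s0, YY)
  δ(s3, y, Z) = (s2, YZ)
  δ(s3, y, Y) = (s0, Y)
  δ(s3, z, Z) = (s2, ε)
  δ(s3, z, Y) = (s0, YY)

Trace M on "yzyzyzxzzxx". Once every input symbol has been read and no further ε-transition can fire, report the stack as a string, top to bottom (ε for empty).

(s0, yzyzyzxzzxx, Z) ⊢ (s2, zyzyzxzzxx, YZ) ⊢ (s0, yzyzxzzxx, YYZ) ⊢ (s2, zyzxzzxx, YXYZ) ⊢ (s0, yzxzzxx, YYXYZ) ⊢ (s2, zxzzxx, YXYXYZ) ⊢ (s0, xzzxx, YYXYXYZ) ⊢ (s1, zzxx, YXYXYZ) ⊢ (s0, zxx, XYXYZ) ⊢ (s0, xx, YYXYZ) ⊢ (s1, x, YXYZ) ⊢ (s1, ε, YYXYZ)
All input consumed in state s1 with stack YYXYZ.

YYXYZ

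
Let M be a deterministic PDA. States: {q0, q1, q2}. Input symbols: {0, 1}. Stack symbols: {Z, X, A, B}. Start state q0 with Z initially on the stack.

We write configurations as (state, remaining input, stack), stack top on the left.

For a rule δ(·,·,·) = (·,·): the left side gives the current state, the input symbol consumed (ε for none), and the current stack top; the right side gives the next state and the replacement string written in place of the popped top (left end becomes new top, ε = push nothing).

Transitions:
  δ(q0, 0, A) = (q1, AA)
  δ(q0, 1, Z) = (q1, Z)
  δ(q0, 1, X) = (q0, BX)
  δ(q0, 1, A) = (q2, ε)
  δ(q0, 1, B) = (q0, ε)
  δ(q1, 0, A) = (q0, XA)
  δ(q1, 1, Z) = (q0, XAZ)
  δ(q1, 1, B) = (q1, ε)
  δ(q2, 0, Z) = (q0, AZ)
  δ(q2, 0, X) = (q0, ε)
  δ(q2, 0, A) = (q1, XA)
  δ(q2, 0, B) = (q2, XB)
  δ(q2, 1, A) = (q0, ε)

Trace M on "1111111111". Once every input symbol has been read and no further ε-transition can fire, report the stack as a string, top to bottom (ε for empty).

(q0, 1111111111, Z)
  read 1, top Z: go to q1, push Z → (q1, 111111111, Z)
  read 1, top Z: go to q0, push XAZ → (q0, 11111111, XAZ)
  read 1, top X: go to q0, push BX → (q0, 1111111, BXAZ)
  read 1, top B: go to q0, push ε → (q0, 111111, XAZ)
  read 1, top X: go to q0, push BX → (q0, 11111, BXAZ)
  read 1, top B: go to q0, push ε → (q0, 1111, XAZ)
  read 1, top X: go to q0, push BX → (q0, 111, BXAZ)
  read 1, top B: go to q0, push ε → (q0, 11, XAZ)
  read 1, top X: go to q0, push BX → (q0, 1, BXAZ)
  read 1, top B: go to q0, push ε → (q0, ε, XAZ)
All input consumed in state q0 with stack XAZ.

XAZ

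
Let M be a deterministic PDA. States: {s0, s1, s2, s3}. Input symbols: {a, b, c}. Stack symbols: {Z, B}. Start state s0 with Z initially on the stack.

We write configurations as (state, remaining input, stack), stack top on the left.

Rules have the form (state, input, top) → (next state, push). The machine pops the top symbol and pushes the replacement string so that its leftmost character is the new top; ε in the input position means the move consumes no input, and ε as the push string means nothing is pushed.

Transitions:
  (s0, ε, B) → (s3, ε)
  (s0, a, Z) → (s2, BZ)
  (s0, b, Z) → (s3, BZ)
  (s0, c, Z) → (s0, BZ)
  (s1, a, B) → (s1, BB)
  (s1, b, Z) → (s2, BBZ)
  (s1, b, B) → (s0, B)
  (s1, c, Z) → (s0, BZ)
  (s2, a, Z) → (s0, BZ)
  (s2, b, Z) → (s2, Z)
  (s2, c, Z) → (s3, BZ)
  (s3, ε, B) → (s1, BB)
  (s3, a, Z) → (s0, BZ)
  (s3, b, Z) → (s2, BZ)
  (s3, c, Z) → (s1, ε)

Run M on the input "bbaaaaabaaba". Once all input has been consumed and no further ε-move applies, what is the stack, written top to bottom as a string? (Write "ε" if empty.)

BBBBBBBBBBZ

(s0, bbaaaaabaaba, Z)
  read b, top Z: go to s3, push BZ → (s3, baaaaabaaba, BZ)
  ε-move, top B: go to s1, push BB → (s1, baaaaabaaba, BBZ)
  read b, top B: go to s0, push B → (s0, aaaaabaaba, BBZ)
  ε-move, top B: go to s3, push ε → (s3, aaaaabaaba, BZ)
  ε-move, top B: go to s1, push BB → (s1, aaaaabaaba, BBZ)
  read a, top B: go to s1, push BB → (s1, aaaabaaba, BBBZ)
  read a, top B: go to s1, push BB → (s1, aaabaaba, BBBBZ)
  read a, top B: go to s1, push BB → (s1, aabaaba, BBBBBZ)
  read a, top B: go to s1, push BB → (s1, abaaba, BBBBBBZ)
  read a, top B: go to s1, push BB → (s1, baaba, BBBBBBBZ)
  read b, top B: go to s0, push B → (s0, aaba, BBBBBBBZ)
  ε-move, top B: go to s3, push ε → (s3, aaba, BBBBBBZ)
  ε-move, top B: go to s1, push BB → (s1, aaba, BBBBBBBZ)
  read a, top B: go to s1, push BB → (s1, aba, BBBBBBBBZ)
  read a, top B: go to s1, push BB → (s1, ba, BBBBBBBBBZ)
  read b, top B: go to s0, push B → (s0, a, BBBBBBBBBZ)
  ε-move, top B: go to s3, push ε → (s3, a, BBBBBBBBZ)
  ε-move, top B: go to s1, push BB → (s1, a, BBBBBBBBBZ)
  read a, top B: go to s1, push BB → (s1, ε, BBBBBBBBBBZ)
All input consumed in state s1 with stack BBBBBBBBBBZ.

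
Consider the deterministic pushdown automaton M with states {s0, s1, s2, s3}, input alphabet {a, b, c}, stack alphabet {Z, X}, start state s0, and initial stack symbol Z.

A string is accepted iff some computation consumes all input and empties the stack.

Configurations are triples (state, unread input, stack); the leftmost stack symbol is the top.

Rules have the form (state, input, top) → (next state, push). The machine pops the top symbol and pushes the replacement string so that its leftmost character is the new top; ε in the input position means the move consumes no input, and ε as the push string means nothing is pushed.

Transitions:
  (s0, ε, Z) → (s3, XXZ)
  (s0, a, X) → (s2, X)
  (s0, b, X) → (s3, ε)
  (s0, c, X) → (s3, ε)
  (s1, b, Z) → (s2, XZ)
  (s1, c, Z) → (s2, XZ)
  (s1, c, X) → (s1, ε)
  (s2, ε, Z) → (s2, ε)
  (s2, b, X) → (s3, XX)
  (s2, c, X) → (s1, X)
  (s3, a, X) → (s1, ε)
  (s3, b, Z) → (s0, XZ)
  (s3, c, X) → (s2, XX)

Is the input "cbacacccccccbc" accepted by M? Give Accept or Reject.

Reject

(s0, cbacacccccccbc, Z)
  ε-move, top Z: go to s3, push XXZ → (s3, cbacacccccccbc, XXZ)
  read c, top X: go to s2, push XX → (s2, bacacccccccbc, XXXZ)
  read b, top X: go to s3, push XX → (s3, acacccccccbc, XXXXZ)
  read a, top X: go to s1, push ε → (s1, cacccccccbc, XXXZ)
  read c, top X: go to s1, push ε → (s1, acccccccbc, XXZ)
No transition applies at (s1, acccccccbc, XXZ); input not fully consumed.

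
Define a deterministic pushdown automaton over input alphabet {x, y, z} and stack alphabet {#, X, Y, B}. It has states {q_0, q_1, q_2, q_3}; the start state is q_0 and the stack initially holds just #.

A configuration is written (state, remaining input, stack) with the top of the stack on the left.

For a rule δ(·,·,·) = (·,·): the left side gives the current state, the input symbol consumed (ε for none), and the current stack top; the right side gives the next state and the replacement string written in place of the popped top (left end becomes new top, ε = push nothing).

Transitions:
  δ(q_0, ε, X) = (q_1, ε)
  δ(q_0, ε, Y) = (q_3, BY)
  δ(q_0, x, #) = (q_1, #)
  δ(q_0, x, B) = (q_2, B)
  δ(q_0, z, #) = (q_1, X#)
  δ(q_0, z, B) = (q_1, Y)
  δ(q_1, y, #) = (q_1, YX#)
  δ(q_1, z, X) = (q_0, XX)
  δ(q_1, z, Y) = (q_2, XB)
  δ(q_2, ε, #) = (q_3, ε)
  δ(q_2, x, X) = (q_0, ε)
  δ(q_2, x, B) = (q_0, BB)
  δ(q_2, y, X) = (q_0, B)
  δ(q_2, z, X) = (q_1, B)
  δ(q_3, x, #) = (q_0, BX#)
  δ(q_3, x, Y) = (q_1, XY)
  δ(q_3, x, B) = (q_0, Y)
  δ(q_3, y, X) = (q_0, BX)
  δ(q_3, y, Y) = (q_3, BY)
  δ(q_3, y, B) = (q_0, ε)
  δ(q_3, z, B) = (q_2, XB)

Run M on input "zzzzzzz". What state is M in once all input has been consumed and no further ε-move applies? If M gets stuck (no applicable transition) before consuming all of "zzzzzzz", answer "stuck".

(q_0, zzzzzzz, #)
  read z, top #: go to q_1, push X# → (q_1, zzzzzz, X#)
  read z, top X: go to q_0, push XX → (q_0, zzzzz, XX#)
  ε-move, top X: go to q_1, push ε → (q_1, zzzzz, X#)
  read z, top X: go to q_0, push XX → (q_0, zzzz, XX#)
  ε-move, top X: go to q_1, push ε → (q_1, zzzz, X#)
  read z, top X: go to q_0, push XX → (q_0, zzz, XX#)
  ε-move, top X: go to q_1, push ε → (q_1, zzz, X#)
  read z, top X: go to q_0, push XX → (q_0, zz, XX#)
  ε-move, top X: go to q_1, push ε → (q_1, zz, X#)
  read z, top X: go to q_0, push XX → (q_0, z, XX#)
  ε-move, top X: go to q_1, push ε → (q_1, z, X#)
  read z, top X: go to q_0, push XX → (q_0, ε, XX#)
  ε-move, top X: go to q_1, push ε → (q_1, ε, X#)
All input consumed; M is in state q_1.

q_1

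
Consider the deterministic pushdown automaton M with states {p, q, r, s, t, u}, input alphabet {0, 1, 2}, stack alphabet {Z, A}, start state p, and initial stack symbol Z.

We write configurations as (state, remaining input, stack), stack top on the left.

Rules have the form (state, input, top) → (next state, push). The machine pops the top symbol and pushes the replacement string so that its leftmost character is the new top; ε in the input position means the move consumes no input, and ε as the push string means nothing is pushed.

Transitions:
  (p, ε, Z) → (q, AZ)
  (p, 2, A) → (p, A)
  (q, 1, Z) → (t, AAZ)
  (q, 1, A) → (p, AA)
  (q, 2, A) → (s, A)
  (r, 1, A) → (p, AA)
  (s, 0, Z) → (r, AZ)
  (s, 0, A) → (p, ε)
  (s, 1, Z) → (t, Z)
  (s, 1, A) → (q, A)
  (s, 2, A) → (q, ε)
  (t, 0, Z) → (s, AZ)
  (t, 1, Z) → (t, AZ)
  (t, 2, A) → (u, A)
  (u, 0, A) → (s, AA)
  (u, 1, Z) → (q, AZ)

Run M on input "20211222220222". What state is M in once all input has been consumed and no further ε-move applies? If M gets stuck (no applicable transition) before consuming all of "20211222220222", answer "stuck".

(p, 20211222220222, Z) ⊢ (q, 20211222220222, AZ) ⊢ (s, 0211222220222, AZ) ⊢ (p, 211222220222, Z) ⊢ (q, 211222220222, AZ) ⊢ (s, 11222220222, AZ) ⊢ (q, 1222220222, AZ) ⊢ (p, 222220222, AAZ) ⊢ (p, 22220222, AAZ) ⊢ (p, 2220222, AAZ) ⊢ (p, 220222, AAZ) ⊢ (p, 20222, AAZ) ⊢ (p, 0222, AAZ)
No transition for (p, 0, top A); M blocks with input 0222 remaining.

stuck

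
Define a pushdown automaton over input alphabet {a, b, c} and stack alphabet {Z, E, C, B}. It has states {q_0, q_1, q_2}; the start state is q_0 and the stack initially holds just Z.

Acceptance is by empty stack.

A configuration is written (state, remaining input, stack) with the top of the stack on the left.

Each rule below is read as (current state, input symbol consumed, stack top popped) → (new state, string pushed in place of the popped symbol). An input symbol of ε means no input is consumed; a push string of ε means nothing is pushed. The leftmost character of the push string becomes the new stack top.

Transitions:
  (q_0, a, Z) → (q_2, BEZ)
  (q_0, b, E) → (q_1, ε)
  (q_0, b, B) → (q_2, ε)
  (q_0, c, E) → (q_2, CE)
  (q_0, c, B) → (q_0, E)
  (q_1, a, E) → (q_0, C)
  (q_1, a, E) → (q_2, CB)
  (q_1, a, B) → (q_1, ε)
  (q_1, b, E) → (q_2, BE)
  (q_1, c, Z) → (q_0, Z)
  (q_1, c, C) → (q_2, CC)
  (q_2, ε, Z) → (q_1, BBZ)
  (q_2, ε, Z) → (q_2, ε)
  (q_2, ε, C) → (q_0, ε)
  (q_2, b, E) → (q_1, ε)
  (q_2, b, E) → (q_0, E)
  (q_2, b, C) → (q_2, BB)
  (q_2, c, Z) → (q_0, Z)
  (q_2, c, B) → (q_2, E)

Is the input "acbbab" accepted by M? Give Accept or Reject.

Accept

One accepting computation: (q_0, acbbab, Z) ⊢ (q_2, cbbab, BEZ) ⊢ (q_2, bbab, EEZ) ⊢ (q_0, bab, EEZ) ⊢ (q_1, ab, EZ) ⊢ (q_2, b, CBZ) ⊢ (q_0, b, BZ) ⊢ (q_2, ε, Z) ⊢ (q_2, ε, ε)
All input consumed and the stack is empty.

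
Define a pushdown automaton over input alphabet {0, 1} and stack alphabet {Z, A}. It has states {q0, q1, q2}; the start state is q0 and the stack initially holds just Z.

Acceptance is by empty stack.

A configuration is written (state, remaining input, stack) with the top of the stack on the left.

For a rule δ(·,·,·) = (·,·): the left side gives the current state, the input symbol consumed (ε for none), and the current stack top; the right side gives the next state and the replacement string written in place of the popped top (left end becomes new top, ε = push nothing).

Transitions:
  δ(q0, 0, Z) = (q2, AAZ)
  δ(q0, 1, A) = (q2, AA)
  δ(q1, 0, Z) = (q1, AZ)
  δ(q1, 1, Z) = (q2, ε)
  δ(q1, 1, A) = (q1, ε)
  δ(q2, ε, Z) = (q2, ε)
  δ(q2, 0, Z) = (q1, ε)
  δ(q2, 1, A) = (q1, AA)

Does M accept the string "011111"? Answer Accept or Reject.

Accept

One accepting computation: (q0, 011111, Z) ⊢ (q2, 11111, AAZ) ⊢ (q1, 1111, AAAZ) ⊢ (q1, 111, AAZ) ⊢ (q1, 11, AZ) ⊢ (q1, 1, Z) ⊢ (q2, ε, ε)
All input consumed and the stack is empty.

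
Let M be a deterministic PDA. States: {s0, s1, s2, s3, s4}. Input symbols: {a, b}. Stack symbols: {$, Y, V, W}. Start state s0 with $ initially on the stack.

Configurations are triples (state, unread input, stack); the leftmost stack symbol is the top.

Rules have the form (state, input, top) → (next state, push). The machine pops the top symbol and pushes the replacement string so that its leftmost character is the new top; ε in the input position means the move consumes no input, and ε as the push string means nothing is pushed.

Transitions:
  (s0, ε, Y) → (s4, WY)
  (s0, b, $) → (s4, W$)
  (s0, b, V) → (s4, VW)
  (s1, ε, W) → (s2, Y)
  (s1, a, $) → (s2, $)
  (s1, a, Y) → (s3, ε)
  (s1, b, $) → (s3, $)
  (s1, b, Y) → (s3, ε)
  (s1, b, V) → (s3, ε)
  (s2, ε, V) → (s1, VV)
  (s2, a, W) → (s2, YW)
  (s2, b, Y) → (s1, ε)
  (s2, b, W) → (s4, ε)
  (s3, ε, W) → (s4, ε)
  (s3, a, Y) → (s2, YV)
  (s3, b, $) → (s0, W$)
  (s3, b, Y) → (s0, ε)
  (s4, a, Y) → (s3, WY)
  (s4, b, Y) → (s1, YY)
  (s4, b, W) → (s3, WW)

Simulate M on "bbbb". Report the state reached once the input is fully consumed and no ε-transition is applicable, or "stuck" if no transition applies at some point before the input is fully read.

s4

(s0, bbbb, $) ⊢ (s4, bbb, W$) ⊢ (s3, bb, WW$) ⊢ (s4, bb, W$) ⊢ (s3, b, WW$) ⊢ (s4, b, W$) ⊢ (s3, ε, WW$) ⊢ (s4, ε, W$)
All input consumed; M is in state s4.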